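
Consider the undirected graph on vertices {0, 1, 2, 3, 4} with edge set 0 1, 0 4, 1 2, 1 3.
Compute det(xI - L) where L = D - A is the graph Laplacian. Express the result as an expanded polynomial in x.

x^5 - 8x^4 + 20x^3 - 18x^2 + 5x

With the vertex order [0, 1, 2, 3, 4], the degrees are [2, 3, 1, 1, 1], giving D = diag(2, 3, 1, 1, 1) and L = D - A. L has integer entries, so p(x) = det(xI - L) has integer coefficients. Expanding the determinant yields x^5 - 8x^4 + 20x^3 - 18x^2 + 5x. The constant term is 0 because L is singular (the all-ones vector lies in its kernel). There is one zero in the spectrum, matching the 1 component. The eigenvalues sum to 8, which equals trace(L) = 2|E|.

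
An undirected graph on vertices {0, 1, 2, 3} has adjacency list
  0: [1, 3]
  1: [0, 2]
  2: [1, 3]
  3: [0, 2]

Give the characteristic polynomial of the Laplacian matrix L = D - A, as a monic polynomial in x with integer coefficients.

x^4 - 8x^3 + 20x^2 - 16x

With the vertex order [0, 1, 2, 3], the degrees are [2, 2, 2, 2], giving D = diag(2, 2, 2, 2) and L = D - A. The eigenvalues of L are [0, 2, 2, 4]; the characteristic polynomial is the product of (x - lambda_i), which multiplies out to x^4 - 8x^3 + 20x^2 - 16x. The constant term is 0 because L is singular (the all-ones vector lies in its kernel). The eigenvalues sum to 8, which equals trace(L) = 2|E|. By the matrix-tree theorem the graph has (1/4) * product of the nonzero eigenvalues = 4 spanning trees.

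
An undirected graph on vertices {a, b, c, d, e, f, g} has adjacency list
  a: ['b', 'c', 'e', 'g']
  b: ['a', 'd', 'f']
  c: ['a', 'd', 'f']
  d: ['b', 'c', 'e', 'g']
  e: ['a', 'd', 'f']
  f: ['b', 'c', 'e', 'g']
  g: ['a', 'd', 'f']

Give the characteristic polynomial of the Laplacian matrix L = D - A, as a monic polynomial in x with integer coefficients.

Reading degrees in the order [a, b, c, d, e, f, g] gives [4, 3, 3, 4, 3, 4, 3]; set D = diag(4, 3, 3, 4, 3, 4, 3) and form L = D - A. The eigenvalues of L are [0, 3, 3, 3, 4, 4, 7]; the characteristic polynomial is the product of (x - lambda_i), which multiplies out to x^7 - 24x^6 + 234x^5 - 1192x^4 + 3357x^3 - 4968x^2 + 3024x. The constant term is 0 because L is singular (the all-ones vector lies in its kernel). The eigenvalues sum to 24, which equals trace(L) = 2|E|.

x^7 - 24x^6 + 234x^5 - 1192x^4 + 3357x^3 - 4968x^2 + 3024x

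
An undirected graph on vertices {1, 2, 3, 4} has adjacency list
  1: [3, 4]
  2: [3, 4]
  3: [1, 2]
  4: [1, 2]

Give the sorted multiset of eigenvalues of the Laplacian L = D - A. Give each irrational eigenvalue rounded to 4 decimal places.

[0, 2, 2, 4]

Each diagonal entry of L is the vertex degree and each off-diagonal entry is -1 where an edge is present, 0 otherwise; in the order [1, 2, 3, 4] the diagonal is [2, 2, 2, 2]. The multiplicity of 0 as a Laplacian eigenvalue equals the number of connected components. The eigenvalues sum to 8, which equals trace(L) = 2|E|.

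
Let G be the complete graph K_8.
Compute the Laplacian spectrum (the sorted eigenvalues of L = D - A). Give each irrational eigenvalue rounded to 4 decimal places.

The graph has 8 vertices and degree multiset [7, 7, 7, 7, 7, 7, 7, 7]; D is the diagonal matrix of degrees and L = D - A. The multiplicity of 0 as a Laplacian eigenvalue equals the number of connected components. There is one zero in the spectrum, matching the 1 component. By the matrix-tree theorem the graph has (1/8) * product of the nonzero eigenvalues = 262144 spanning trees.

[0, 8, 8, 8, 8, 8, 8, 8]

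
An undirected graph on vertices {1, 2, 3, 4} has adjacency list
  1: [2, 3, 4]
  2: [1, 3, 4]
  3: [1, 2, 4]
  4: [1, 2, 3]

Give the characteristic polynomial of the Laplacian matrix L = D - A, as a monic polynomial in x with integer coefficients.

Reading degrees in the order [1, 2, 3, 4] gives [3, 3, 3, 3]; set D = diag(3, 3, 3, 3) and form L = D - A. The eigenvalues of L are [0, 4, 4, 4]; the characteristic polynomial is the product of (x - lambda_i), which multiplies out to x^4 - 12x^3 + 48x^2 - 64x. The constant term is 0 because L is singular (the all-ones vector lies in its kernel). The eigenvalues sum to 12, which equals trace(L) = 2|E|. By the matrix-tree theorem the graph has (1/4) * product of the nonzero eigenvalues = 16 spanning trees.

x^4 - 12x^3 + 48x^2 - 64x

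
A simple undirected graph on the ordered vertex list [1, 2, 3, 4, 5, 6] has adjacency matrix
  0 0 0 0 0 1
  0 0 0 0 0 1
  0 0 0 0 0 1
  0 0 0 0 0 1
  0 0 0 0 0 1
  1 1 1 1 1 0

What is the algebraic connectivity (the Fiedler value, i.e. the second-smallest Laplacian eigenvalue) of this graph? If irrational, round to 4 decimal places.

Each diagonal entry of L is the vertex degree and each off-diagonal entry is -1 where an edge is present, 0 otherwise; in the order [1, 2, 3, 4, 5, 6] the diagonal is [1, 1, 1, 1, 1, 5]. The smallest Laplacian eigenvalue is always 0. The next one, lambda_2 = 1, measures how hard the graph is to disconnect: larger values mean better connectivity. The eigenvalues sum to 10, which equals trace(L) = 2|E|.

1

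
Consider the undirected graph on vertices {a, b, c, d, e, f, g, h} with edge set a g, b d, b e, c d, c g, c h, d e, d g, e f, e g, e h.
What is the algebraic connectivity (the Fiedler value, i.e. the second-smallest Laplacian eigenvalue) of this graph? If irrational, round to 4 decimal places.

Each diagonal entry of L is the vertex degree and each off-diagonal entry is -1 where an edge is present, 0 otherwise; in the order [a, b, c, d, e, f, g, h] the diagonal is [1, 2, 3, 4, 5, 1, 4, 2]. Computing the eigenvalues of L and sorting gives [0, 0.7456, 1.0500, 1.6242, 2.7007, 4.2234, 5.2620, 6.3941]. The Fiedler value lambda_2 = 0.7456 is strictly positive, so the graph is connected. There is one zero in the spectrum, matching the 1 component. By the matrix-tree theorem the graph has (1/8) * product of the nonzero eigenvalues = 61 spanning trees.

0.7456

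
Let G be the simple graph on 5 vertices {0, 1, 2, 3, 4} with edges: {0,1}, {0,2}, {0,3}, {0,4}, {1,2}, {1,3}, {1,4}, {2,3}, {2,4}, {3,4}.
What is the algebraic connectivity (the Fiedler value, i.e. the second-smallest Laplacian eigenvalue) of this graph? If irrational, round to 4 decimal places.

With the vertex order [0, 1, 2, 3, 4], the degrees are [4, 4, 4, 4, 4], giving D = diag(4, 4, 4, 4, 4) and L = D - A. Computing the eigenvalues of L and sorting gives [0, 5, 5, 5, 5]. The Fiedler value lambda_2 = 5 is strictly positive, so the graph is connected. There is one zero in the spectrum, matching the 1 component.

5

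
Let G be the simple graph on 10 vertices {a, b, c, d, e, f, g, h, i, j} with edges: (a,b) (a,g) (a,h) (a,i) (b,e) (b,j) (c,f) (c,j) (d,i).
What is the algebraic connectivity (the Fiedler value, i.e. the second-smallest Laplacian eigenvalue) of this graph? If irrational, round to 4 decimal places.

Reading degrees in the order [a, b, c, d, e, f, g, h, i, j] gives [4, 3, 2, 1, 1, 1, 1, 1, 2, 2]; set D = diag(4, 3, 2, 1, 1, 1, 1, 1, 2, 2) and form L = D - A. The smallest Laplacian eigenvalue is always 0. The next one, lambda_2 = 0.1769, measures how hard the graph is to disconnect: larger values mean better connectivity. The eigenvalues sum to 18, which equals trace(L) = 2|E|. There is one zero in the spectrum, matching the 1 component.

0.1769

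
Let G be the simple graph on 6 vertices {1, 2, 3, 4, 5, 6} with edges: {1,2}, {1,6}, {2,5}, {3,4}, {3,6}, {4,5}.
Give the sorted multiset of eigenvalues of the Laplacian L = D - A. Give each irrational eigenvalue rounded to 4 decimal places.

With the vertex order [1, 2, 3, 4, 5, 6], the degrees are [2, 2, 2, 2, 2, 2], giving D = diag(2, 2, 2, 2, 2, 2) and L = D - A. L is symmetric positive semidefinite, so every eigenvalue is real and nonnegative. The largest eigenvalue, 4, is at most the vertex count 6.

[0, 1, 1, 3, 3, 4]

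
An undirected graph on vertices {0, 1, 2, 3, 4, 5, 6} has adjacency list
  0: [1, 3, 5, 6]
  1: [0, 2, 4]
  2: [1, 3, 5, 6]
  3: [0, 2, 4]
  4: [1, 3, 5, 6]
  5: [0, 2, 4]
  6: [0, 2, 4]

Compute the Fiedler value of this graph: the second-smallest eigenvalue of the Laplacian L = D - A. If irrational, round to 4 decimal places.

Each diagonal entry of L is the vertex degree and each off-diagonal entry is -1 where an edge is present, 0 otherwise; in the order [0, 1, 2, 3, 4, 5, 6] the diagonal is [4, 3, 4, 3, 4, 3, 3]. Computing the eigenvalues of L and sorting gives [0, 3, 3, 3, 4, 4, 7]. The Fiedler value lambda_2 = 3 is strictly positive, so the graph is connected.

3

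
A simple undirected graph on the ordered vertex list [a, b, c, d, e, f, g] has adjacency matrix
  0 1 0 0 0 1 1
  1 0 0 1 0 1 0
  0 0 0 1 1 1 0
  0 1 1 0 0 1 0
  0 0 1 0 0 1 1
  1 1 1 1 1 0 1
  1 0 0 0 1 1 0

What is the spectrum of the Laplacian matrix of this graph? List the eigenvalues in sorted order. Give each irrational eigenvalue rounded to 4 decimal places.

[0, 2, 2, 4, 4, 5, 7]

With the vertex order [a, b, c, d, e, f, g], the degrees are [3, 3, 3, 3, 3, 6, 3], giving D = diag(3, 3, 3, 3, 3, 6, 3) and L = D - A. Since every row of L sums to 0, the all-ones vector is in the kernel and 0 is an eigenvalue. By the matrix-tree theorem the graph has (1/7) * product of the nonzero eigenvalues = 320 spanning trees.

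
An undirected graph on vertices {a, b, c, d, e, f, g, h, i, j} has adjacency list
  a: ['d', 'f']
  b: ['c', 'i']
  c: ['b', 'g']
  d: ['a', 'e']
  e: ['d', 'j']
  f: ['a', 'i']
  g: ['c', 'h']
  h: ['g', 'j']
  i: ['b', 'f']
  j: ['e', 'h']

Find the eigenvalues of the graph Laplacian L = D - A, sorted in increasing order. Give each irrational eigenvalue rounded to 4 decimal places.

[0, 0.3820, 0.3820, 1.3820, 1.3820, 2.6180, 2.6180, 3.6180, 3.6180, 4]

With the vertex order [a, b, c, d, e, f, g, h, i, j], the degrees are [2, 2, 2, 2, 2, 2, 2, 2, 2, 2], giving D = diag(2, 2, 2, 2, 2, 2, 2, 2, 2, 2) and L = D - A. Since every row of L sums to 0, the all-ones vector is in the kernel and 0 is an eigenvalue.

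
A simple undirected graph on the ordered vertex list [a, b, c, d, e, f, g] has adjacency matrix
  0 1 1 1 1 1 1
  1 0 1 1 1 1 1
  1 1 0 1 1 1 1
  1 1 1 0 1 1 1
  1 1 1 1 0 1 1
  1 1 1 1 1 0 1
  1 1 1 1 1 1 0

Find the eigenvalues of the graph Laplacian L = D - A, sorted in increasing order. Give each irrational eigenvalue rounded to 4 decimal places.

Each diagonal entry of L is the vertex degree and each off-diagonal entry is -1 where an edge is present, 0 otherwise; in the order [a, b, c, d, e, f, g] the diagonal is [6, 6, 6, 6, 6, 6, 6]. Since every row of L sums to 0, the all-ones vector is in the kernel and 0 is an eigenvalue. The eigenvalues sum to 42, which equals trace(L) = 2|E|.

[0, 7, 7, 7, 7, 7, 7]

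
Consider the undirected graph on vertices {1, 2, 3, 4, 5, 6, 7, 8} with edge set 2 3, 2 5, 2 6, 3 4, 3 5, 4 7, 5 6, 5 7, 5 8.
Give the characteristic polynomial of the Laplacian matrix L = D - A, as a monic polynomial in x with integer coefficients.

x^8 - 18x^7 + 125x^6 - 426x^5 + 746x^4 - 632x^3 + 203x^2

With the vertex order [1, 2, 3, 4, 5, 6, 7, 8], the degrees are [0, 3, 3, 2, 5, 2, 2, 1], giving D = diag(0, 3, 3, 2, 5, 2, 2, 1) and L = D - A. L has integer entries, so p(x) = det(xI - L) has integer coefficients. Expanding the determinant yields x^8 - 18x^7 + 125x^6 - 426x^5 + 746x^4 - 632x^3 + 203x^2. The coefficient of x^7 equals -trace(L) = -18, matching the sum of degrees. There are 2 zeros in the spectrum, matching the 2 components. The eigenvalues sum to 18, which equals trace(L) = 2|E|.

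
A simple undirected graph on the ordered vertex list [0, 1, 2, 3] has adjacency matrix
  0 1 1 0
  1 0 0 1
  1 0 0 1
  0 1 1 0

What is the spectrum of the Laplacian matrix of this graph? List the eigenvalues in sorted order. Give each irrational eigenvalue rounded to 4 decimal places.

[0, 2, 2, 4]

Reading degrees in the order [0, 1, 2, 3] gives [2, 2, 2, 2]; set D = diag(2, 2, 2, 2) and form L = D - A. The multiplicity of 0 as a Laplacian eigenvalue equals the number of connected components. The single zero eigenvalue shows the graph is connected. The largest eigenvalue, 4, is at most the vertex count 4.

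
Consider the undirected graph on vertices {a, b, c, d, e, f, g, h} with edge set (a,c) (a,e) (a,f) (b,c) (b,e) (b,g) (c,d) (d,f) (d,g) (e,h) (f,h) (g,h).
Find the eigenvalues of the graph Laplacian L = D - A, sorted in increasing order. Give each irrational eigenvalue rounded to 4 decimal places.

[0, 2, 2, 2, 4, 4, 4, 6]

Each diagonal entry of L is the vertex degree and each off-diagonal entry is -1 where an edge is present, 0 otherwise; in the order [a, b, c, d, e, f, g, h] the diagonal is [3, 3, 3, 3, 3, 3, 3, 3]. L is symmetric positive semidefinite, so every eigenvalue is real and nonnegative. The single zero eigenvalue shows the graph is connected. There is one zero in the spectrum, matching the 1 component.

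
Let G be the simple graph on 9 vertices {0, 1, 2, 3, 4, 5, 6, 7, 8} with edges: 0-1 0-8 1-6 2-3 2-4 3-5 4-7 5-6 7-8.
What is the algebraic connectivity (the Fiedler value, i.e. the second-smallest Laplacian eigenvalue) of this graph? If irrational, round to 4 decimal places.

0.4679

Each diagonal entry of L is the vertex degree and each off-diagonal entry is -1 where an edge is present, 0 otherwise; in the order [0, 1, 2, 3, 4, 5, 6, 7, 8] the diagonal is [2, 2, 2, 2, 2, 2, 2, 2, 2]. Computing the eigenvalues of L and sorting gives [0, 0.4679, 0.4679, 1.6527, 1.6527, 3, 3, 3.8794, 3.8794]. The Fiedler value lambda_2 = 0.4679 is strictly positive, so the graph is connected.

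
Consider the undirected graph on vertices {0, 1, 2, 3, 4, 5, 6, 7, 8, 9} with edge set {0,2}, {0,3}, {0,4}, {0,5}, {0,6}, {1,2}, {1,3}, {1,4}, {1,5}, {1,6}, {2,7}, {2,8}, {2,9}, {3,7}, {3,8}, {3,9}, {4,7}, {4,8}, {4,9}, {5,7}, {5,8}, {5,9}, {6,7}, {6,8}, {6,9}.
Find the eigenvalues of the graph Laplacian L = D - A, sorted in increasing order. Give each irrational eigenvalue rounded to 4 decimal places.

With the vertex order [0, 1, 2, 3, 4, 5, 6, 7, 8, 9], the degrees are [5, 5, 5, 5, 5, 5, 5, 5, 5, 5], giving D = diag(5, 5, 5, 5, 5, 5, 5, 5, 5, 5) and L = D - A. Diagonalising L (or applying a numerical eigensolver to the 10x10 matrix) gives the spectrum above. By the matrix-tree theorem the graph has (1/10) * product of the nonzero eigenvalues = 390625 spanning trees.

[0, 5, 5, 5, 5, 5, 5, 5, 5, 10]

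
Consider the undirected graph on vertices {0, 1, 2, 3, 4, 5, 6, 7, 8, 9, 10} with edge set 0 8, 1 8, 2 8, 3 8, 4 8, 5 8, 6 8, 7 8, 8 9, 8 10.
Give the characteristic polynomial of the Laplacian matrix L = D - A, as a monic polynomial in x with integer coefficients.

x^11 - 20x^10 + 135x^9 - 480x^8 + 1050x^7 - 1512x^6 + 1470x^5 - 960x^4 + 405x^3 - 100x^2 + 11x

Reading degrees in the order [0, 1, 2, 3, 4, 5, 6, 7, 8, 9, 10] gives [1, 1, 1, 1, 1, 1, 1, 1, 10, 1, 1]; set D = diag(1, 1, 1, 1, 1, 1, 1, 1, 10, 1, 1) and form L = D - A. Computing det(xI - L) by cofactor expansion (or equivalently via sum-over-permutations) gives x^11 - 20x^10 + 135x^9 - 480x^8 + 1050x^7 - 1512x^6 + 1470x^5 - 960x^4 + 405x^3 - 100x^2 + 11x. The coefficient of x^10 equals -trace(L) = -20, matching the sum of degrees. There is one zero in the spectrum, matching the 1 component.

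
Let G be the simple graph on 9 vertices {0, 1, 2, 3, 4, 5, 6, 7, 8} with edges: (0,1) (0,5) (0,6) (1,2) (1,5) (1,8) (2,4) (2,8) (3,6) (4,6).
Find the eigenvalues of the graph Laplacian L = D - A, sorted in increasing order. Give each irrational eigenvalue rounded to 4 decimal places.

[0, 0, 0.5923, 1.1808, 1.6469, 3, 3.7593, 4.6042, 5.2165]

With the vertex order [0, 1, 2, 3, 4, 5, 6, 7, 8], the degrees are [3, 4, 3, 1, 2, 2, 3, 0, 2], giving D = diag(3, 4, 3, 1, 2, 2, 3, 0, 2) and L = D - A. L is symmetric positive semidefinite, so every eigenvalue is real and nonnegative. The 2 zero eigenvalues correspond to the 2 connected components. The largest eigenvalue, 5.2165, is at most the vertex count 9.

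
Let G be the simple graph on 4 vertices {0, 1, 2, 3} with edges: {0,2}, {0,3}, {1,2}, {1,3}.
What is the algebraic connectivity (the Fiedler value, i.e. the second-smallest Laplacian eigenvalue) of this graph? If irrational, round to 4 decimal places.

2

Reading degrees in the order [0, 1, 2, 3] gives [2, 2, 2, 2]; set D = diag(2, 2, 2, 2) and form L = D - A. The smallest Laplacian eigenvalue is always 0. The next one, lambda_2 = 2, measures how hard the graph is to disconnect: larger values mean better connectivity. The eigenvalues sum to 8, which equals trace(L) = 2|E|.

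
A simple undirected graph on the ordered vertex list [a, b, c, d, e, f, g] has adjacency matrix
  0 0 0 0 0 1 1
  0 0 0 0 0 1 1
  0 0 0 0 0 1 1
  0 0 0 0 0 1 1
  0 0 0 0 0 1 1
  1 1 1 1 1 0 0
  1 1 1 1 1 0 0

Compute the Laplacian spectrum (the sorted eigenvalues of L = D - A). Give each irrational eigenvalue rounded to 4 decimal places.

With the vertex order [a, b, c, d, e, f, g], the degrees are [2, 2, 2, 2, 2, 5, 5], giving D = diag(2, 2, 2, 2, 2, 5, 5) and L = D - A. The multiplicity of 0 as a Laplacian eigenvalue equals the number of connected components. By the matrix-tree theorem the graph has (1/7) * product of the nonzero eigenvalues = 80 spanning trees. The eigenvalues sum to 20, which equals trace(L) = 2|E|.

[0, 2, 2, 2, 2, 5, 7]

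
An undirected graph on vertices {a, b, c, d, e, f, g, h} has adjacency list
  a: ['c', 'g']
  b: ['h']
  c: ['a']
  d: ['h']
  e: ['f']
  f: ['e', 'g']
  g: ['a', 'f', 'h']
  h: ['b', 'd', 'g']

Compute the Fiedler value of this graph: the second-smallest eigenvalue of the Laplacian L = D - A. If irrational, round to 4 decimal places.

0.3065

Each diagonal entry of L is the vertex degree and each off-diagonal entry is -1 where an edge is present, 0 otherwise; in the order [a, b, c, d, e, f, g, h] the diagonal is [2, 1, 1, 1, 1, 2, 3, 3]. The sorted Laplacian eigenvalues are [0, 0.3065, 0.3820, 1, 1.6703, 2.6180, 3.3297, 4.6935]; the algebraic connectivity is the second entry, 0.3065. There is one zero in the spectrum, matching the 1 component. By the matrix-tree theorem the graph has (1/8) * product of the nonzero eigenvalues = 1 spanning tree.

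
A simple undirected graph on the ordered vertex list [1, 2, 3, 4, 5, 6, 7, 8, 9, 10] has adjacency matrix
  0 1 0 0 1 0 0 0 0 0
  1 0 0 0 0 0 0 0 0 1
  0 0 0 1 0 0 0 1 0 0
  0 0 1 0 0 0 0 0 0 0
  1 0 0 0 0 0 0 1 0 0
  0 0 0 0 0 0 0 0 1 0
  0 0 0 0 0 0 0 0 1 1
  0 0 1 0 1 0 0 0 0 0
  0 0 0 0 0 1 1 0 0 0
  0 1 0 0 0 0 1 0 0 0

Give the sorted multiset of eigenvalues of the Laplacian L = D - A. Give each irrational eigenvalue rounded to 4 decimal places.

Each diagonal entry of L is the vertex degree and each off-diagonal entry is -1 where an edge is present, 0 otherwise; in the order [1, 2, 3, 4, 5, 6, 7, 8, 9, 10] the diagonal is [2, 2, 2, 1, 2, 1, 2, 2, 2, 2]. Diagonalising L (or applying a numerical eigensolver to the 10x10 matrix) gives the spectrum above. The single zero eigenvalue shows the graph is connected.

[0, 0.0979, 0.3820, 0.8244, 1.3820, 2, 2.6180, 3.1756, 3.6180, 3.9021]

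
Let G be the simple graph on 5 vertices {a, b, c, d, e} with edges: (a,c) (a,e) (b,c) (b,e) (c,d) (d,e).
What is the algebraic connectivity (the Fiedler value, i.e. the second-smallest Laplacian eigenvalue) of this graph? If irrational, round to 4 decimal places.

With the vertex order [a, b, c, d, e], the degrees are [2, 2, 3, 2, 3], giving D = diag(2, 2, 3, 2, 3) and L = D - A. The smallest Laplacian eigenvalue is always 0. The next one, lambda_2 = 2, measures how hard the graph is to disconnect: larger values mean better connectivity. There is one zero in the spectrum, matching the 1 component.

2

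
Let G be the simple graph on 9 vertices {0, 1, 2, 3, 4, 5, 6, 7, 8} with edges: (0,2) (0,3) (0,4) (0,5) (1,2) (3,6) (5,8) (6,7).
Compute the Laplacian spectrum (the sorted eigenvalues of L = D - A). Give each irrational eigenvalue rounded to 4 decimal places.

Each diagonal entry of L is the vertex degree and each off-diagonal entry is -1 where an edge is present, 0 otherwise; in the order [0, 1, 2, 3, 4, 5, 6, 7, 8] the diagonal is [4, 1, 2, 2, 1, 2, 2, 1, 1]. The multiplicity of 0 as a Laplacian eigenvalue equals the number of connected components. By the matrix-tree theorem the graph has (1/9) * product of the nonzero eigenvalues = 1 spanning tree.

[0, 0.2398, 0.3820, 0.7199, 1.4240, 2.2032, 2.6180, 3.1692, 5.2439]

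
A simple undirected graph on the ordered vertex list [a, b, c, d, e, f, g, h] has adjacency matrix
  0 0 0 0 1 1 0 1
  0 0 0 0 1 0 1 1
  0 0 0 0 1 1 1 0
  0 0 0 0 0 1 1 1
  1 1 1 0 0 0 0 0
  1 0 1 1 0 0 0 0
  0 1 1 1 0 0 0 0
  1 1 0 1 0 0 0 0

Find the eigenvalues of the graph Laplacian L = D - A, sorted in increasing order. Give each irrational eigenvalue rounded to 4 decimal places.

[0, 2, 2, 2, 4, 4, 4, 6]

Each diagonal entry of L is the vertex degree and each off-diagonal entry is -1 where an edge is present, 0 otherwise; in the order [a, b, c, d, e, f, g, h] the diagonal is [3, 3, 3, 3, 3, 3, 3, 3]. Since every row of L sums to 0, the all-ones vector is in the kernel and 0 is an eigenvalue. The single zero eigenvalue shows the graph is connected. By the matrix-tree theorem the graph has (1/8) * product of the nonzero eigenvalues = 384 spanning trees.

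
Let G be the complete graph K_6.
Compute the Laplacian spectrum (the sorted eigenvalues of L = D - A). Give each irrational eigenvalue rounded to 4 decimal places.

The graph has 6 vertices and degree multiset [5, 5, 5, 5, 5, 5]; D is the diagonal matrix of degrees and L = D - A. Diagonalising L (or applying a numerical eigensolver to the 6x6 matrix) gives the spectrum above.

[0, 6, 6, 6, 6, 6]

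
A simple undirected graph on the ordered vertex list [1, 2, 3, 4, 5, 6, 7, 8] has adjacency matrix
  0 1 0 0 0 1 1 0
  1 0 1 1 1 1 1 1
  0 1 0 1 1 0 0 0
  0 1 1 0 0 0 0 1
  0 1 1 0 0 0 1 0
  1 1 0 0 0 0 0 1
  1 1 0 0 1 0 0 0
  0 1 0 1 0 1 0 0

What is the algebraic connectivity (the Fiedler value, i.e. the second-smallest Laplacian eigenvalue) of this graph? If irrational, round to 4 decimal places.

With the vertex order [1, 2, 3, 4, 5, 6, 7, 8], the degrees are [3, 7, 3, 3, 3, 3, 3, 3], giving D = diag(3, 7, 3, 3, 3, 3, 3, 3) and L = D - A. The sorted Laplacian eigenvalues are [0, 1.7530, 1.7530, 3.4450, 3.4450, 4.8019, 4.8019, 8]; the algebraic connectivity is the second entry, 1.7530. There is one zero in the spectrum, matching the 1 component. The largest eigenvalue, 8, is at most the vertex count 8.

1.7530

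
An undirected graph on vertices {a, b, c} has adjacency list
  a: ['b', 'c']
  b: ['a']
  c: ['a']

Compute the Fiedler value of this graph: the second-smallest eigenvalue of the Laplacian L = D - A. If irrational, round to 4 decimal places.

With the vertex order [a, b, c], the degrees are [2, 1, 1], giving D = diag(2, 1, 1) and L = D - A. The sorted Laplacian eigenvalues are [0, 1, 3]; the algebraic connectivity is the second entry, 1. The eigenvalues sum to 4, which equals trace(L) = 2|E|.

1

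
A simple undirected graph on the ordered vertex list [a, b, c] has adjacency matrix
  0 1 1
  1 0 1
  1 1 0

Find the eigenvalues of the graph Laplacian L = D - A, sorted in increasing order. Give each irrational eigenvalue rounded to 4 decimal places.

With the vertex order [a, b, c], the degrees are [2, 2, 2], giving D = diag(2, 2, 2) and L = D - A. Diagonalising L (or applying a numerical eigensolver to the 3x3 matrix) gives the spectrum above. The eigenvalues sum to 6, which equals trace(L) = 2|E|.

[0, 3, 3]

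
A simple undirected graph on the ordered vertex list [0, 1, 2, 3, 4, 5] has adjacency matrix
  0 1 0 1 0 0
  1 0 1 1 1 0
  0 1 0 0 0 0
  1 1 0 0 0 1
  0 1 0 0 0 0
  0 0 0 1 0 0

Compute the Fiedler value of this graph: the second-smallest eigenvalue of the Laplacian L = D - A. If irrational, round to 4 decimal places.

With the vertex order [0, 1, 2, 3, 4, 5], the degrees are [2, 4, 1, 3, 1, 1], giving D = diag(2, 4, 1, 3, 1, 1) and L = D - A. The sorted Laplacian eigenvalues are [0, 0.6314, 1, 1.4738, 3.7877, 5.1071]; the algebraic connectivity is the second entry, 0.6314. By the matrix-tree theorem the graph has (1/6) * product of the nonzero eigenvalues = 3 spanning trees.

0.6314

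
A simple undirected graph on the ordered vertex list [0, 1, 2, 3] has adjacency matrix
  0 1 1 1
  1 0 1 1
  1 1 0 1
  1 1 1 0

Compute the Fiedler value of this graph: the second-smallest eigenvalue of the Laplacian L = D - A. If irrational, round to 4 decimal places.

With the vertex order [0, 1, 2, 3], the degrees are [3, 3, 3, 3], giving D = diag(3, 3, 3, 3) and L = D - A. Computing the eigenvalues of L and sorting gives [0, 4, 4, 4]. The Fiedler value lambda_2 = 4 is strictly positive, so the graph is connected. By the matrix-tree theorem the graph has (1/4) * product of the nonzero eigenvalues = 16 spanning trees. The largest eigenvalue, 4, is at most the vertex count 4.

4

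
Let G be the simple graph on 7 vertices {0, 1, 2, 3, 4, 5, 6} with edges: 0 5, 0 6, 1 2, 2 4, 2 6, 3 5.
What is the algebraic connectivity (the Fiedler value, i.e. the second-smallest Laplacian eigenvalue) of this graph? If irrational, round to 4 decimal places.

0.2254

Each diagonal entry of L is the vertex degree and each off-diagonal entry is -1 where an edge is present, 0 otherwise; in the order [0, 1, 2, 3, 4, 5, 6] the diagonal is [2, 1, 3, 1, 1, 2, 2]. The smallest Laplacian eigenvalue is always 0. The next one, lambda_2 = 0.2254, measures how hard the graph is to disconnect: larger values mean better connectivity. The eigenvalues sum to 12, which equals trace(L) = 2|E|.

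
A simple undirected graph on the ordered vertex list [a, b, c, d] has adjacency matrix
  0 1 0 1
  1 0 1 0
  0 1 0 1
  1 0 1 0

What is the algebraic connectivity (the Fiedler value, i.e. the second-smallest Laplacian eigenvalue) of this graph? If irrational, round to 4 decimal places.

2

With the vertex order [a, b, c, d], the degrees are [2, 2, 2, 2], giving D = diag(2, 2, 2, 2) and L = D - A. The smallest Laplacian eigenvalue is always 0. The next one, lambda_2 = 2, measures how hard the graph is to disconnect: larger values mean better connectivity. By the matrix-tree theorem the graph has (1/4) * product of the nonzero eigenvalues = 4 spanning trees. There is one zero in the spectrum, matching the 1 component.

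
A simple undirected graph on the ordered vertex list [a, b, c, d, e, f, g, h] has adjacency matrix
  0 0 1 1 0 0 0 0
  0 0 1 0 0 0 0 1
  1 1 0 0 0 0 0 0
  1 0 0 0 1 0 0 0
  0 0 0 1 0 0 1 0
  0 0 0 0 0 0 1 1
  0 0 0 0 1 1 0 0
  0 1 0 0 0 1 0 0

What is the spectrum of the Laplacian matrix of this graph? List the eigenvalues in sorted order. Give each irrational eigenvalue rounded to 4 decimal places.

Reading degrees in the order [a, b, c, d, e, f, g, h] gives [2, 2, 2, 2, 2, 2, 2, 2]; set D = diag(2, 2, 2, 2, 2, 2, 2, 2) and form L = D - A. Diagonalising L (or applying a numerical eigensolver to the 8x8 matrix) gives the spectrum above. The single zero eigenvalue shows the graph is connected. The largest eigenvalue, 4, is at most the vertex count 8.

[0, 0.5858, 0.5858, 2, 2, 3.4142, 3.4142, 4]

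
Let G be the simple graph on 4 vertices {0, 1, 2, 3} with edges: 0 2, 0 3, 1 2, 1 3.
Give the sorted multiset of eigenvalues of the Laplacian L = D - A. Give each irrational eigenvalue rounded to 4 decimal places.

With the vertex order [0, 1, 2, 3], the degrees are [2, 2, 2, 2], giving D = diag(2, 2, 2, 2) and L = D - A. L is symmetric positive semidefinite, so every eigenvalue is real and nonnegative. There is one zero in the spectrum, matching the 1 component.

[0, 2, 2, 4]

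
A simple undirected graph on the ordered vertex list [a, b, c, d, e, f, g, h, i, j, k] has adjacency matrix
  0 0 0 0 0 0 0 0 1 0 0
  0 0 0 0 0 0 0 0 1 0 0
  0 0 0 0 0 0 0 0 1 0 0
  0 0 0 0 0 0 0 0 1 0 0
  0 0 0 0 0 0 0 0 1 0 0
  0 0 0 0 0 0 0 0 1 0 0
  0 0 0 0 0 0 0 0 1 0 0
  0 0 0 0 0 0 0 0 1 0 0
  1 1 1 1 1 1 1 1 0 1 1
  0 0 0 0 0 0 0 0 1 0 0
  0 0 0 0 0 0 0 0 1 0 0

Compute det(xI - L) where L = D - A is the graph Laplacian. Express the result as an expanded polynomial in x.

x^11 - 20x^10 + 135x^9 - 480x^8 + 1050x^7 - 1512x^6 + 1470x^5 - 960x^4 + 405x^3 - 100x^2 + 11x

Each diagonal entry of L is the vertex degree and each off-diagonal entry is -1 where an edge is present, 0 otherwise; in the order [a, b, c, d, e, f, g, h, i, j, k] the diagonal is [1, 1, 1, 1, 1, 1, 1, 1, 10, 1, 1]. The eigenvalues of L are [0, 1, 1, 1, 1, 1, 1, 1, 1, 1, 11]; the characteristic polynomial is the product of (x - lambda_i), which multiplies out to x^11 - 20x^10 + 135x^9 - 480x^8 + 1050x^7 - 1512x^6 + 1470x^5 - 960x^4 + 405x^3 - 100x^2 + 11x. Since p(0) = det(-L) = 0, x divides p(x).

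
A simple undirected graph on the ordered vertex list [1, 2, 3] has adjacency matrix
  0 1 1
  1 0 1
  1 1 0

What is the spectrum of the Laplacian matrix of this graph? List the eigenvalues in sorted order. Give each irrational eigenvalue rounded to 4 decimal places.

Reading degrees in the order [1, 2, 3] gives [2, 2, 2]; set D = diag(2, 2, 2) and form L = D - A. The multiplicity of 0 as a Laplacian eigenvalue equals the number of connected components. The single zero eigenvalue shows the graph is connected. By the matrix-tree theorem the graph has (1/3) * product of the nonzero eigenvalues = 3 spanning trees.

[0, 3, 3]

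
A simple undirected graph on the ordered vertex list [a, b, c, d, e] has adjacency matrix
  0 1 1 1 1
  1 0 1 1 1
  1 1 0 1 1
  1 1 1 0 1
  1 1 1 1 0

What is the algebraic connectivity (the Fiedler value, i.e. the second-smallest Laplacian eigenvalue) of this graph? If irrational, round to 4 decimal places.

5

Each diagonal entry of L is the vertex degree and each off-diagonal entry is -1 where an edge is present, 0 otherwise; in the order [a, b, c, d, e] the diagonal is [4, 4, 4, 4, 4]. Computing the eigenvalues of L and sorting gives [0, 5, 5, 5, 5]. The Fiedler value lambda_2 = 5 is strictly positive, so the graph is connected. The largest eigenvalue, 5, is at most the vertex count 5.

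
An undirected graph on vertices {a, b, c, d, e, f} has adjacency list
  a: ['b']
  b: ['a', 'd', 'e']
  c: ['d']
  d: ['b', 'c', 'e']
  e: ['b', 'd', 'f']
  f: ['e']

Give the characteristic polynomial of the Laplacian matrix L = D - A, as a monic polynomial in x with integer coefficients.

x^6 - 12x^5 + 51x^4 - 92x^3 + 69x^2 - 18x

Each diagonal entry of L is the vertex degree and each off-diagonal entry is -1 where an edge is present, 0 otherwise; in the order [a, b, c, d, e, f] the diagonal is [1, 3, 1, 3, 3, 1]. Computing det(xI - L) by cofactor expansion (or equivalently via sum-over-permutations) gives x^6 - 12x^5 + 51x^4 - 92x^3 + 69x^2 - 18x. The coefficient of x^5 equals -trace(L) = -12, matching the sum of degrees. The largest eigenvalue, 4.3028, is at most the vertex count 6.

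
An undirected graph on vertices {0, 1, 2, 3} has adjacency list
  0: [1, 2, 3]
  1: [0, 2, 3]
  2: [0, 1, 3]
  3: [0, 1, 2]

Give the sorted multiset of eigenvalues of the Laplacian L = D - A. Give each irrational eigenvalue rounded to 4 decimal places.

Reading degrees in the order [0, 1, 2, 3] gives [3, 3, 3, 3]; set D = diag(3, 3, 3, 3) and form L = D - A. The multiplicity of 0 as a Laplacian eigenvalue equals the number of connected components.

[0, 4, 4, 4]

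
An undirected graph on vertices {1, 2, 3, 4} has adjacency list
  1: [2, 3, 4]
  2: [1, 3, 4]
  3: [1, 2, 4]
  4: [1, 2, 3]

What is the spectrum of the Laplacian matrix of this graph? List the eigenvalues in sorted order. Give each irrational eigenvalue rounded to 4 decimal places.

[0, 4, 4, 4]

Reading degrees in the order [1, 2, 3, 4] gives [3, 3, 3, 3]; set D = diag(3, 3, 3, 3) and form L = D - A. The multiplicity of 0 as a Laplacian eigenvalue equals the number of connected components. The single zero eigenvalue shows the graph is connected. The largest eigenvalue, 4, is at most the vertex count 4.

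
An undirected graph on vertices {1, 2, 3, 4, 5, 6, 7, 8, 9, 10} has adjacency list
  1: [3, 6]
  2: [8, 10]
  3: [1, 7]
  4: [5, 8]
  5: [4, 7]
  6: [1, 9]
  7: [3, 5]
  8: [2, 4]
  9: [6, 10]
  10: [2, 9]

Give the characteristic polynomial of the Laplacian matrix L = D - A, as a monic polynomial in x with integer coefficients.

x^10 - 20x^9 + 170x^8 - 800x^7 + 2275x^6 - 4004x^5 + 4290x^4 - 2640x^3 + 825x^2 - 100x

Reading degrees in the order [1, 2, 3, 4, 5, 6, 7, 8, 9, 10] gives [2, 2, 2, 2, 2, 2, 2, 2, 2, 2]; set D = diag(2, 2, 2, 2, 2, 2, 2, 2, 2, 2) and form L = D - A. L has integer entries, so p(x) = det(xI - L) has integer coefficients. Expanding the determinant yields x^10 - 20x^9 + 170x^8 - 800x^7 + 2275x^6 - 4004x^5 + 4290x^4 - 2640x^3 + 825x^2 - 100x. Since p(0) = det(-L) = 0, x divides p(x). The largest eigenvalue, 4, is at most the vertex count 10.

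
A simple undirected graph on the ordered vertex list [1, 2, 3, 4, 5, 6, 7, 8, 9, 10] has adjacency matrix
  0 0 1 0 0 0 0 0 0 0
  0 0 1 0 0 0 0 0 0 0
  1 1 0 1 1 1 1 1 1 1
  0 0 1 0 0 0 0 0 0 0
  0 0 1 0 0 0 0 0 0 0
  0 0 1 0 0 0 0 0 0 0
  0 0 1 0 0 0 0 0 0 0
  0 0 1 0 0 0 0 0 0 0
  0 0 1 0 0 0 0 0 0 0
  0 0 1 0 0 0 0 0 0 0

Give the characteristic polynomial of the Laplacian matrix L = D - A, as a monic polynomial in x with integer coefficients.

Reading degrees in the order [1, 2, 3, 4, 5, 6, 7, 8, 9, 10] gives [1, 1, 9, 1, 1, 1, 1, 1, 1, 1]; set D = diag(1, 1, 9, 1, 1, 1, 1, 1, 1, 1) and form L = D - A. The eigenvalues of L are [0, 1, 1, 1, 1, 1, 1, 1, 1, 10]; the characteristic polynomial is the product of (x - lambda_i), which multiplies out to x^10 - 18x^9 + 108x^8 - 336x^7 + 630x^6 - 756x^5 + 588x^4 - 288x^3 + 81x^2 - 10x. The coefficient of x^9 equals -trace(L) = -18, matching the sum of degrees. By the matrix-tree theorem the graph has (1/10) * product of the nonzero eigenvalues = 1 spanning tree.

x^10 - 18x^9 + 108x^8 - 336x^7 + 630x^6 - 756x^5 + 588x^4 - 288x^3 + 81x^2 - 10x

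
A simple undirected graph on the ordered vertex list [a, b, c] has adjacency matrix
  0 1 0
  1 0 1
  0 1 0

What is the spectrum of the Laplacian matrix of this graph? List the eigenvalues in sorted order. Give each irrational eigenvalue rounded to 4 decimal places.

[0, 1, 3]

Reading degrees in the order [a, b, c] gives [1, 2, 1]; set D = diag(1, 2, 1) and form L = D - A. Since every row of L sums to 0, the all-ones vector is in the kernel and 0 is an eigenvalue. The single zero eigenvalue shows the graph is connected. The eigenvalues sum to 4, which equals trace(L) = 2|E|.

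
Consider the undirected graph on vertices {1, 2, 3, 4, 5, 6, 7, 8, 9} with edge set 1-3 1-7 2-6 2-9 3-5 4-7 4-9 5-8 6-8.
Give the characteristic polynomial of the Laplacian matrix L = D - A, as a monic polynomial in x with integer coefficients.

x^9 - 18x^8 + 135x^7 - 546x^6 + 1287x^5 - 1782x^4 + 1386x^3 - 540x^2 + 81x

Reading degrees in the order [1, 2, 3, 4, 5, 6, 7, 8, 9] gives [2, 2, 2, 2, 2, 2, 2, 2, 2]; set D = diag(2, 2, 2, 2, 2, 2, 2, 2, 2) and form L = D - A. L has integer entries, so p(x) = det(xI - L) has integer coefficients. Expanding the determinant yields x^9 - 18x^8 + 135x^7 - 546x^6 + 1287x^5 - 1782x^4 + 1386x^3 - 540x^2 + 81x. Since p(0) = det(-L) = 0, x divides p(x).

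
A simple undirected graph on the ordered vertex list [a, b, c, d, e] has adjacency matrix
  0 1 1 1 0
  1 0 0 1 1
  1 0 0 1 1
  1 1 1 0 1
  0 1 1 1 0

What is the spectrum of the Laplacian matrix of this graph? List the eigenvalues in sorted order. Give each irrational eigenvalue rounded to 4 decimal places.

With the vertex order [a, b, c, d, e], the degrees are [3, 3, 3, 4, 3], giving D = diag(3, 3, 3, 4, 3) and L = D - A. Since every row of L sums to 0, the all-ones vector is in the kernel and 0 is an eigenvalue. The single zero eigenvalue shows the graph is connected. By the matrix-tree theorem the graph has (1/5) * product of the nonzero eigenvalues = 45 spanning trees.

[0, 3, 3, 5, 5]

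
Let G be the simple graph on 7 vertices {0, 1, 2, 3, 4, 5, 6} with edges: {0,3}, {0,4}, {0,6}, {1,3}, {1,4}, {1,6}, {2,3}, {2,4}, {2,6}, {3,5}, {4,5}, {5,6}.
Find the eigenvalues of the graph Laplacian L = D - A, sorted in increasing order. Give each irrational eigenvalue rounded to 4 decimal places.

With the vertex order [0, 1, 2, 3, 4, 5, 6], the degrees are [3, 3, 3, 4, 4, 3, 4], giving D = diag(3, 3, 3, 4, 4, 3, 4) and L = D - A. The multiplicity of 0 as a Laplacian eigenvalue equals the number of connected components. The single zero eigenvalue shows the graph is connected. By the matrix-tree theorem the graph has (1/7) * product of the nonzero eigenvalues = 432 spanning trees.

[0, 3, 3, 3, 4, 4, 7]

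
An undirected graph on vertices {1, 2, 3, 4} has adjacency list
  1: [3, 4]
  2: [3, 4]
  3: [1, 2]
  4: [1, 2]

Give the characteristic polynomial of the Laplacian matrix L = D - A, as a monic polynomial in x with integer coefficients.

Reading degrees in the order [1, 2, 3, 4] gives [2, 2, 2, 2]; set D = diag(2, 2, 2, 2) and form L = D - A. The eigenvalues of L are [0, 2, 2, 4]; the characteristic polynomial is the product of (x - lambda_i), which multiplies out to x^4 - 8x^3 + 20x^2 - 16x. The coefficient of x^3 equals -trace(L) = -8, matching the sum of degrees. By the matrix-tree theorem the graph has (1/4) * product of the nonzero eigenvalues = 4 spanning trees. There is one zero in the spectrum, matching the 1 component.

x^4 - 8x^3 + 20x^2 - 16x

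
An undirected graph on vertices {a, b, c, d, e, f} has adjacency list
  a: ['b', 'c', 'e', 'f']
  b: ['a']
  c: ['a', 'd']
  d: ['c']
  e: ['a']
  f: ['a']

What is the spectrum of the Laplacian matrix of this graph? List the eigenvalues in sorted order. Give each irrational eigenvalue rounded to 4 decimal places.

With the vertex order [a, b, c, d, e, f], the degrees are [4, 1, 2, 1, 1, 1], giving D = diag(4, 1, 2, 1, 1, 1) and L = D - A. Diagonalising L (or applying a numerical eigensolver to the 6x6 matrix) gives the spectrum above.

[0, 0.4859, 1, 1, 2.4280, 5.0861]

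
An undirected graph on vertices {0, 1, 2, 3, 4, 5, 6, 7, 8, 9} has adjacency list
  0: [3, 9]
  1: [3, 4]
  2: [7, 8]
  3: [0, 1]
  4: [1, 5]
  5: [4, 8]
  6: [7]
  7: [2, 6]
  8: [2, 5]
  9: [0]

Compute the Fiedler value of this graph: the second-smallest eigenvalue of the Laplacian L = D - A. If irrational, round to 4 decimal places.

Reading degrees in the order [0, 1, 2, 3, 4, 5, 6, 7, 8, 9] gives [2, 2, 2, 2, 2, 2, 1, 2, 2, 1]; set D = diag(2, 2, 2, 2, 2, 2, 1, 2, 2, 1) and form L = D - A. The smallest Laplacian eigenvalue is always 0. The next one, lambda_2 = 0.0979, measures how hard the graph is to disconnect: larger values mean better connectivity. There is one zero in the spectrum, matching the 1 component.

0.0979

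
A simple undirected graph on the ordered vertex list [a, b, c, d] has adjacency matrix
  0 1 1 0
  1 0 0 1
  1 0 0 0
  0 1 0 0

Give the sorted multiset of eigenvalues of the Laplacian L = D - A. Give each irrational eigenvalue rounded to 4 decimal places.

With the vertex order [a, b, c, d], the degrees are [2, 2, 1, 1], giving D = diag(2, 2, 1, 1) and L = D - A. L is symmetric positive semidefinite, so every eigenvalue is real and nonnegative. The single zero eigenvalue shows the graph is connected. There is one zero in the spectrum, matching the 1 component. By the matrix-tree theorem the graph has (1/4) * product of the nonzero eigenvalues = 1 spanning tree.

[0, 0.5858, 2, 3.4142]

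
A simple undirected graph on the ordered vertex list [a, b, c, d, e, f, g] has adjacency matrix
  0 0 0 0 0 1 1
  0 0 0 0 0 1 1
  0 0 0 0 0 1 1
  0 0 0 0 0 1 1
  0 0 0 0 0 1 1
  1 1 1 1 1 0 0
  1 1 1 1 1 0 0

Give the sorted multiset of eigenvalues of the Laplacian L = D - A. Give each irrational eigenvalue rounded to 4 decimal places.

[0, 2, 2, 2, 2, 5, 7]

Each diagonal entry of L is the vertex degree and each off-diagonal entry is -1 where an edge is present, 0 otherwise; in the order [a, b, c, d, e, f, g] the diagonal is [2, 2, 2, 2, 2, 5, 5]. Since every row of L sums to 0, the all-ones vector is in the kernel and 0 is an eigenvalue. The single zero eigenvalue shows the graph is connected. By the matrix-tree theorem the graph has (1/7) * product of the nonzero eigenvalues = 80 spanning trees. There is one zero in the spectrum, matching the 1 component.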